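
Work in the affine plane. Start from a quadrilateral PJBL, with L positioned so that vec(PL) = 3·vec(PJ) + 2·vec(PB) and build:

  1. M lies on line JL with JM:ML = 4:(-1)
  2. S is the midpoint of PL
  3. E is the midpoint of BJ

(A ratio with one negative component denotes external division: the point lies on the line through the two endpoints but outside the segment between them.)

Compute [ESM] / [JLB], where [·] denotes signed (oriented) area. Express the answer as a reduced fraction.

[ESM]:[JLB] = 7/48

Assign P = (0, 0), J = (1, 0), B = (0, 1), L = (3, 2) — the answer is frame-independent, so this choice is without loss of generality.
1. M lies on line JL with JM:ML = 4:(-1) ⇒ M = (11/3, 8/3)
2. S is the midpoint of PL ⇒ S = (3/2, 1)
3. E is the midpoint of BJ ⇒ E = (1/2, 1/2)
2·[ESM] = 7/12, 2·[JLB] = 4
[ESM]:[JLB] = 7/12:4 = 7/48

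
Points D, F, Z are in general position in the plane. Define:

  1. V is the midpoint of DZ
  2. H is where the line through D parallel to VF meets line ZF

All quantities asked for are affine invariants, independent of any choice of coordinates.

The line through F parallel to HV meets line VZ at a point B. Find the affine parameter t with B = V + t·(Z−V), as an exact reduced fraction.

t = 1/2

Work in coordinates with D = (0, 0), F = (1, 0), Z = (0, 1).
1. V is the midpoint of DZ ⇒ V = (0, 1/2)
2. H is where the line through D parallel to VF meets line ZF ⇒ H = (2, -1)
through F parallel to HV: direction (-2, 3/2); meets VZ at B = (0, 3/4)
B = V + t·(Z−V) with t = 1/2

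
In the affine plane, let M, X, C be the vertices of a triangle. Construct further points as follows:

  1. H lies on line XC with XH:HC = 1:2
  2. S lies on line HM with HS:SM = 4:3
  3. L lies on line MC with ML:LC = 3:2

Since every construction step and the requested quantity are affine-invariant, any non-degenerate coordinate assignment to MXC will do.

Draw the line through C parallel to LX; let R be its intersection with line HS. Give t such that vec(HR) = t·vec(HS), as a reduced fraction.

Set M = (0, 0), X = (1, 0), C = (0, 1); any affine frame gives the same invariant.
1. H lies on line XC with XH:HC = 1:2 ⇒ H = (2/3, 1/3)
2. S lies on line HM with HS:SM = 4:3 ⇒ S = (2/7, 1/7)
3. L lies on line MC with ML:LC = 3:2 ⇒ L = (0, 3/5)
through C parallel to LX: direction (1, -3/5); meets HS at R = (10/11, 5/11)
R = H + t·(S−H) with t = -7/11

t = -7/11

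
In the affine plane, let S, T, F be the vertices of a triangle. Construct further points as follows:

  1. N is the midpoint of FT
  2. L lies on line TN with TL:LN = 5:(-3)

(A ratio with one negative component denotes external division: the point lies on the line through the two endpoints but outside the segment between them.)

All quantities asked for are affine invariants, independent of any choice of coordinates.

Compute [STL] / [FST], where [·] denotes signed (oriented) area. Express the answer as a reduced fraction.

Assign S = (0, 0), T = (1, 0), F = (0, 1) — the answer is frame-independent, so this choice is without loss of generality.
1. N is the midpoint of FT ⇒ N = (1/2, 1/2)
2. L lies on line TN with TL:LN = 5:(-3) ⇒ L = (-1/4, 5/4)
2·[STL] = 5/4, 2·[FST] = 1
[STL]:[FST] = 5/4:1 = 5/4

[STL]:[FST] = 5/4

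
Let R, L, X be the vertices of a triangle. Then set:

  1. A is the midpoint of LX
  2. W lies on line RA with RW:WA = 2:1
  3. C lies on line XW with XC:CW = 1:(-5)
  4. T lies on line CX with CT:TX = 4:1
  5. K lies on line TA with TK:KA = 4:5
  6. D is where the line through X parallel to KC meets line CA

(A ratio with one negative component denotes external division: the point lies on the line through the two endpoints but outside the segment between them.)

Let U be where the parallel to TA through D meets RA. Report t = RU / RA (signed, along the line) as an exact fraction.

Work in coordinates with R = (0, 0), L = (1, 0), X = (0, 1).
1. A is the midpoint of LX ⇒ A = (1/2, 1/2)
2. W lies on line RA with RW:WA = 2:1 ⇒ W = (1/3, 1/3)
3. C lies on line XW with XC:CW = 1:(-5) ⇒ C = (-1/12, 7/6)
4. T lies on line CX with CT:TX = 4:1 ⇒ T = (-1/60, 31/30)
5. K lies on line TA with TK:KA = 4:5 ⇒ K = (23/108, 43/54)
6. D is where the line through X parallel to KC meets line CA ⇒ D = (-2/3, 11/6)
through D parallel to TA: direction (31/60, -8/15); meets RA at U = (71/126, 71/126)
U = R + t·(A−R) with t = 71/63

t = 71/63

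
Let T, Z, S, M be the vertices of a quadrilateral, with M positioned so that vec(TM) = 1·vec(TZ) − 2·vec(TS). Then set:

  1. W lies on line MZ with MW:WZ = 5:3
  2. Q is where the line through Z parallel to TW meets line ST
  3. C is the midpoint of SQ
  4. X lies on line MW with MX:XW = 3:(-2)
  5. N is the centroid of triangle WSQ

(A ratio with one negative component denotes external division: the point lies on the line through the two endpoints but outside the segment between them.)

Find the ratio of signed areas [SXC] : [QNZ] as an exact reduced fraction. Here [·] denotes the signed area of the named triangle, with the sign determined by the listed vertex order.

Assign T = (0, 0), Z = (1, 0), S = (0, 1), M = (1, -2) — the answer is frame-independent, so this choice is without loss of generality.
1. W lies on line MZ with MW:WZ = 5:3 ⇒ W = (1, -3/4)
2. Q is where the line through Z parallel to TW meets line ST ⇒ Q = (0, 3/4)
3. C is the midpoint of SQ ⇒ C = (0, 7/8)
4. X lies on line MW with MX:XW = 3:(-2) ⇒ X = (1, 7/4)
5. N is the centroid of triangle WSQ ⇒ N = (1/3, 1/3)
2·[SXC] = -1/8, 2·[QNZ] = 1/6
[SXC]:[QNZ] = -1/8:1/6 = -3/4

[SXC]:[QNZ] = -3/4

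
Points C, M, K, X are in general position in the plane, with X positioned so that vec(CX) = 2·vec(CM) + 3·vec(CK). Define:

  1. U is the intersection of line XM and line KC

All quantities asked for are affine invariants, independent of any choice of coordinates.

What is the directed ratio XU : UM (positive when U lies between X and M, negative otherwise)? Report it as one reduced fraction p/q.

XU:UM = -2

Choose coordinates C = (0, 0), M = (1, 0), K = (0, 1), X = (2, 3).
1. U is the intersection of line XM and line KC ⇒ U = (0, -3)
U = X + t·(M−X) with t = 2, so XU:UM = t:(1−t) = 2:-1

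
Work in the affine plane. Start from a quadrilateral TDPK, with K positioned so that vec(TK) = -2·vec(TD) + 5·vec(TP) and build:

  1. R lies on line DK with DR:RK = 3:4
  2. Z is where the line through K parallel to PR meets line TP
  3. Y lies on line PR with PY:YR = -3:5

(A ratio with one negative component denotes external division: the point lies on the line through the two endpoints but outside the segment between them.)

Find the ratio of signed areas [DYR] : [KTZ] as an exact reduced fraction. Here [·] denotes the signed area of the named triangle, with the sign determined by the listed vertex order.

Set T = (0, 0), D = (1, 0), P = (0, 1), K = (-2, 5); any affine frame gives the same invariant.
1. R lies on line DK with DR:RK = 3:4 ⇒ R = (-2/7, 15/7)
2. Z is where the line through K parallel to PR meets line TP ⇒ Z = (0, -3)
3. Y lies on line PR with PY:YR = -3:5 ⇒ Y = (3/7, -5/7)
2·[DYR] = -15/7, 2·[KTZ] = -6
[DYR]:[KTZ] = -15/7:-6 = 5/14

[DYR]:[KTZ] = 5/14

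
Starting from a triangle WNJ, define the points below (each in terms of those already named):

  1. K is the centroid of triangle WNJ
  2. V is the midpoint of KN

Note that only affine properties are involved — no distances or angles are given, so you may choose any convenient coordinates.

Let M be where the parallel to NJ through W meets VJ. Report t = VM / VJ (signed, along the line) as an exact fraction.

Assign W = (0, 0), N = (1, 0), J = (0, 1) — the answer is frame-independent, so this choice is without loss of generality.
1. K is the centroid of triangle WNJ ⇒ K = (1/3, 1/3)
2. V is the midpoint of KN ⇒ V = (2/3, 1/6)
through W parallel to NJ: direction (-1, 1); meets VJ at M = (4, -4)
M = V + t·(J−V) with t = -5

t = -5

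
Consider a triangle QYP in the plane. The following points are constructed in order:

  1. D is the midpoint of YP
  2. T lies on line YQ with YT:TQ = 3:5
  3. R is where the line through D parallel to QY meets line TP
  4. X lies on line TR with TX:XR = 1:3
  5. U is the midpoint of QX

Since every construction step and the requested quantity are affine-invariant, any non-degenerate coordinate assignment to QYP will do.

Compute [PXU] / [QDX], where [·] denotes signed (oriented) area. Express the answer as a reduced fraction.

Choose coordinates Q = (0, 0), Y = (1, 0), P = (0, 1).
1. D is the midpoint of YP ⇒ D = (1/2, 1/2)
2. T lies on line YQ with YT:TQ = 3:5 ⇒ T = (5/8, 0)
3. R is where the line through D parallel to QY meets line TP ⇒ R = (5/16, 1/2)
4. X lies on line TR with TX:XR = 1:3 ⇒ X = (35/64, 1/8)
5. U is the midpoint of QX ⇒ U = (35/128, 1/16)
2·[PXU] = -35/128, 2·[QDX] = -27/128
[PXU]:[QDX] = -35/128:-27/128 = 35/27

[PXU]:[QDX] = 35/27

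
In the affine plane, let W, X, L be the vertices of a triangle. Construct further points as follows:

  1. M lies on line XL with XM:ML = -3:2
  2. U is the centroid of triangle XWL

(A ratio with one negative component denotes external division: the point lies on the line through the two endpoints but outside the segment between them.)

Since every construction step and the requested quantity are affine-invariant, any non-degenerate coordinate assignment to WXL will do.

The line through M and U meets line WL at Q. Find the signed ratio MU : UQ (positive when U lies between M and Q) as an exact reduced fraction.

MU:UQ = -7

Assign W = (0, 0), X = (1, 0), L = (0, 1) — the answer is frame-independent, so this choice is without loss of generality.
1. M lies on line XL with XM:ML = -3:2 ⇒ M = (-2, 3)
2. U is the centroid of triangle XWL ⇒ U = (1/3, 1/3)
line MU meets WL at Q = (0, 5/7)
U = M + t·(Q−M) with t = 7/6, so MU:UQ = 7/6:-1/6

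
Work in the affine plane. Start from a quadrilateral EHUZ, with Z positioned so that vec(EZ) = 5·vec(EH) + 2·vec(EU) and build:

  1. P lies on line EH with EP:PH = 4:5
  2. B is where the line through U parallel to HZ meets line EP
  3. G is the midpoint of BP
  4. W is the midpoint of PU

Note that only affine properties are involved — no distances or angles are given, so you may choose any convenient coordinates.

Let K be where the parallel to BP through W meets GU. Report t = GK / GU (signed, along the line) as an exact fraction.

Assign E = (0, 0), H = (1, 0), U = (0, 1), Z = (5, 2) — the answer is frame-independent, so this choice is without loss of generality.
1. P lies on line EH with EP:PH = 4:5 ⇒ P = (4/9, 0)
2. B is where the line through U parallel to HZ meets line EP ⇒ B = (-2, 0)
3. G is the midpoint of BP ⇒ G = (-7/9, 0)
4. W is the midpoint of PU ⇒ W = (2/9, 1/2)
through W parallel to BP: direction (22/9, 0); meets GU at K = (-7/18, 1/2)
K = G + t·(U−G) with t = 1/2

t = 1/2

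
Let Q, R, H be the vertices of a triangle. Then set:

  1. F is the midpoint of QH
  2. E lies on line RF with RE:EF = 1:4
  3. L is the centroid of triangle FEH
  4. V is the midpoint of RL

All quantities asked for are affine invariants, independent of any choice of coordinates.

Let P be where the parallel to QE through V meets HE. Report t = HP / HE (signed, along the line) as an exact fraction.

Work in coordinates with Q = (0, 0), R = (1, 0), H = (0, 1).
1. F is the midpoint of QH ⇒ F = (0, 1/2)
2. E lies on line RF with RE:EF = 1:4 ⇒ E = (4/5, 1/10)
3. L is the centroid of triangle FEH ⇒ L = (4/15, 8/15)
4. V is the midpoint of RL ⇒ V = (19/30, 4/15)
through V parallel to QE: direction (4/5, 1/10); meets HE at P = (13/20, 43/160)
P = H + t·(E−H) with t = 13/16

t = 13/16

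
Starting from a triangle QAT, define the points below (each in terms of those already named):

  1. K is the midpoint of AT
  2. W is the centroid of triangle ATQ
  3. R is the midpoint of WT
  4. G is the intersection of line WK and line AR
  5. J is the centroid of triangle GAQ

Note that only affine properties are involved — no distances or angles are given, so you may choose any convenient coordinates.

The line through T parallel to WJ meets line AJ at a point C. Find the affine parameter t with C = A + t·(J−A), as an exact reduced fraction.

Assign Q = (0, 0), A = (1, 0), T = (0, 1) — the answer is frame-independent, so this choice is without loss of generality.
1. K is the midpoint of AT ⇒ K = (1/2, 1/2)
2. W is the centroid of triangle ATQ ⇒ W = (1/3, 1/3)
3. R is the midpoint of WT ⇒ R = (1/6, 2/3)
4. G is the intersection of line WK and line AR ⇒ G = (4/9, 4/9)
5. J is the centroid of triangle GAQ ⇒ J = (13/27, 4/27)
through T parallel to WJ: direction (4/27, -5/27); meets AJ at C = (20/27, 2/27)
C = A + t·(J−A) with t = 1/2

t = 1/2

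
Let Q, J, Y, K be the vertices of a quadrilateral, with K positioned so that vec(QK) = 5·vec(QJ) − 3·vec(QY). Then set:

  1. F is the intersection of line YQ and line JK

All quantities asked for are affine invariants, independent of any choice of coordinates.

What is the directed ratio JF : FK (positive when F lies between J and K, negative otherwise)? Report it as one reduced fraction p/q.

JF:FK = -1/5

Assign Q = (0, 0), J = (1, 0), Y = (0, 1), K = (5, -3) — the answer is frame-independent, so this choice is without loss of generality.
1. F is the intersection of line YQ and line JK ⇒ F = (0, 3/4)
F = J + t·(K−J) with t = -1/4, so JF:FK = t:(1−t) = -1/4:5/4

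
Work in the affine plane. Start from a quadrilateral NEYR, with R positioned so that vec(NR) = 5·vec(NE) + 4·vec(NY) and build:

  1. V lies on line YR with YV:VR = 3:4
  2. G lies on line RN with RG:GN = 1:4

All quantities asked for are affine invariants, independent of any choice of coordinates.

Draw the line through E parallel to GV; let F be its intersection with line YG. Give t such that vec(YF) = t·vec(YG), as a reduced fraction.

t = -97/15

Work in coordinates with N = (0, 0), E = (1, 0), Y = (0, 1), R = (5, 4).
1. V lies on line YR with YV:VR = 3:4 ⇒ V = (15/7, 16/7)
2. G lies on line RN with RG:GN = 1:4 ⇒ G = (4, 16/5)
through E parallel to GV: direction (-13/7, -32/35); meets YG at F = (-388/15, -992/75)
F = Y + t·(G−Y) with t = -97/15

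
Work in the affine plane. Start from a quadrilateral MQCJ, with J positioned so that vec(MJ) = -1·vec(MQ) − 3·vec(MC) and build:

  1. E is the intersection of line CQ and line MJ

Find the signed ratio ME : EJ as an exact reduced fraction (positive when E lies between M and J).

Assign M = (0, 0), Q = (1, 0), C = (0, 1), J = (-1, -3) — the answer is frame-independent, so this choice is without loss of generality.
1. E is the intersection of line CQ and line MJ ⇒ E = (1/4, 3/4)
E = M + t·(J−M) with t = -1/4, so ME:EJ = t:(1−t) = -1/4:5/4

ME:EJ = -1/5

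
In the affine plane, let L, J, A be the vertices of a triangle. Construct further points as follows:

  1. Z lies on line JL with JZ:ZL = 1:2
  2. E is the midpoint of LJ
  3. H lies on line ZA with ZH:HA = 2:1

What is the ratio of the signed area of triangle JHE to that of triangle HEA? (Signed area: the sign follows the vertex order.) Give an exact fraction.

[JHE]:[HEA] = -6

Assign L = (0, 0), J = (1, 0), A = (0, 1) — the answer is frame-independent, so this choice is without loss of generality.
1. Z lies on line JL with JZ:ZL = 1:2 ⇒ Z = (2/3, 0)
2. E is the midpoint of LJ ⇒ E = (1/2, 0)
3. H lies on line ZA with ZH:HA = 2:1 ⇒ H = (2/9, 2/3)
2·[JHE] = 1/3, 2·[HEA] = -1/18
[JHE]:[HEA] = 1/3:-1/18 = -6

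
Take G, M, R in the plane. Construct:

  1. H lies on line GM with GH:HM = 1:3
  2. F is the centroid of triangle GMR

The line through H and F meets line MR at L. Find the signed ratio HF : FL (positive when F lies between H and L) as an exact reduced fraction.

Work in coordinates with G = (0, 0), M = (1, 0), R = (0, 1).
1. H lies on line GM with GH:HM = 1:3 ⇒ H = (1/4, 0)
2. F is the centroid of triangle GMR ⇒ F = (1/3, 1/3)
line HF meets MR at L = (2/5, 3/5)
F = H + t·(L−H) with t = 5/9, so HF:FL = 5/9:4/9

HF:FL = 5/4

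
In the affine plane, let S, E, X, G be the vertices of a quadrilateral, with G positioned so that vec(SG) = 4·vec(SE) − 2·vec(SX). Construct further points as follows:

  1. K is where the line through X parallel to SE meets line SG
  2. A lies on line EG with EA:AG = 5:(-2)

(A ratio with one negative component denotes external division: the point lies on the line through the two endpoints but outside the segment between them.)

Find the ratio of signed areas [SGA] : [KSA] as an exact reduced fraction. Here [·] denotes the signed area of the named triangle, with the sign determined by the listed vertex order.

Work in coordinates with S = (0, 0), E = (1, 0), X = (0, 1), G = (4, -2).
1. K is where the line through X parallel to SE meets line SG ⇒ K = (-2, 1)
2. A lies on line EG with EA:AG = 5:(-2) ⇒ A = (6, -10/3)
2·[SGA] = -4/3, 2·[KSA] = -2/3
[SGA]:[KSA] = -4/3:-2/3 = 2

[SGA]:[KSA] = 2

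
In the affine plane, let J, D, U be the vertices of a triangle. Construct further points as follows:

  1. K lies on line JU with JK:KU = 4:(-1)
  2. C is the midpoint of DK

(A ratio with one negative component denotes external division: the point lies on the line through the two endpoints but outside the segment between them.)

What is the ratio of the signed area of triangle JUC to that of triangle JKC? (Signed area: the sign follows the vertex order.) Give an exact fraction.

[JUC]:[JKC] = 3/4

Choose coordinates J = (0, 0), D = (1, 0), U = (0, 1).
1. K lies on line JU with JK:KU = 4:(-1) ⇒ K = (0, 4/3)
2. C is the midpoint of DK ⇒ C = (1/2, 2/3)
2·[JUC] = -1/2, 2·[JKC] = -2/3
[JUC]:[JKC] = -1/2:-2/3 = 3/4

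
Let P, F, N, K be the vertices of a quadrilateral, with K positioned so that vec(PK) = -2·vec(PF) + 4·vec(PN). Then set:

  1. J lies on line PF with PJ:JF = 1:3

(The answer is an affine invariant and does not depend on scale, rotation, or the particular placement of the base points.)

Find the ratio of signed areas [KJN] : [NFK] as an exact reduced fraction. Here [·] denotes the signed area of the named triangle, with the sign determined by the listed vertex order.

[KJN]:[NFK] = 5/4

Choose coordinates P = (0, 0), F = (1, 0), N = (0, 1), K = (-2, 4).
1. J lies on line PF with PJ:JF = 1:3 ⇒ J = (1/4, 0)
2·[KJN] = 5/4, 2·[NFK] = 1
[KJN]:[NFK] = 5/4:1 = 5/4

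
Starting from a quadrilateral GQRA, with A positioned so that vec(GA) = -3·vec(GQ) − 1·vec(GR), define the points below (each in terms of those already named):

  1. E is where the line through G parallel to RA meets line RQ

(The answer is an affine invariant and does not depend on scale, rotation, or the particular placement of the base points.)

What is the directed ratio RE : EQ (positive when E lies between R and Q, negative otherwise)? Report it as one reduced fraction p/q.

Work in coordinates with G = (0, 0), Q = (1, 0), R = (0, 1), A = (-3, -1).
1. E is where the line through G parallel to RA meets line RQ ⇒ E = (3/5, 2/5)
E = R + t·(Q−R) with t = 3/5, so RE:EQ = t:(1−t) = 3/5:2/5

RE:EQ = 3/2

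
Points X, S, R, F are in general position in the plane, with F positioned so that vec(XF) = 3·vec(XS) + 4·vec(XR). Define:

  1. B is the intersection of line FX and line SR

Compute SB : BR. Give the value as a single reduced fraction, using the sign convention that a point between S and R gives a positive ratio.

Assign X = (0, 0), S = (1, 0), R = (0, 1), F = (3, 4) — the answer is frame-independent, so this choice is without loss of generality.
1. B is the intersection of line FX and line SR ⇒ B = (3/7, 4/7)
B = S + t·(R−S) with t = 4/7, so SB:BR = t:(1−t) = 4/7:3/7

SB:BR = 4/3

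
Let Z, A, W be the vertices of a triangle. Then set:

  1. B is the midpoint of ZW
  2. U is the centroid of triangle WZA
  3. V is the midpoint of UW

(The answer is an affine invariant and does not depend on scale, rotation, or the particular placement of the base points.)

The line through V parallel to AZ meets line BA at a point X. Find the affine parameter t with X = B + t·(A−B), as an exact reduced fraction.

Set Z = (0, 0), A = (1, 0), W = (0, 1); any affine frame gives the same invariant.
1. B is the midpoint of ZW ⇒ B = (0, 1/2)
2. U is the centroid of triangle WZA ⇒ U = (1/3, 1/3)
3. V is the midpoint of UW ⇒ V = (1/6, 2/3)
through V parallel to AZ: direction (-1, 0); meets BA at X = (-1/3, 2/3)
X = B + t·(A−B) with t = -1/3

t = -1/3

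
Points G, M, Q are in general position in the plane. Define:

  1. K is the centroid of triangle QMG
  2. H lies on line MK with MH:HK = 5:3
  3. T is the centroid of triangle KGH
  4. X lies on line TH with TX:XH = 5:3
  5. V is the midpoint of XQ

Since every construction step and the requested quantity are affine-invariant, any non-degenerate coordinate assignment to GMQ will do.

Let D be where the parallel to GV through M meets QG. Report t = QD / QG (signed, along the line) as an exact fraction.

t = 7/2

Assign G = (0, 0), M = (1, 0), Q = (0, 1) — the answer is frame-independent, so this choice is without loss of generality.
1. K is the centroid of triangle QMG ⇒ K = (1/3, 1/3)
2. H lies on line MK with MH:HK = 5:3 ⇒ H = (7/12, 5/24)
3. T is the centroid of triangle KGH ⇒ T = (11/36, 13/72)
4. X lies on line TH with TX:XH = 5:3 ⇒ X = (23/48, 19/96)
5. V is the midpoint of XQ ⇒ V = (23/96, 115/192)
through M parallel to GV: direction (23/96, 115/192); meets QG at D = (0, -5/2)
D = Q + t·(G−Q) with t = 7/2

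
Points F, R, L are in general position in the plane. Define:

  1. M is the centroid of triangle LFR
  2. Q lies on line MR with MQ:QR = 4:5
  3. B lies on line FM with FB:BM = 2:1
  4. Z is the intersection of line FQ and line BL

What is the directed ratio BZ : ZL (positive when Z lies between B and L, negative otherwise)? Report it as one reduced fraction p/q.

BZ:ZL = -8/51

Work in coordinates with F = (0, 0), R = (1, 0), L = (0, 1).
1. M is the centroid of triangle LFR ⇒ M = (1/3, 1/3)
2. Q lies on line MR with MQ:QR = 4:5 ⇒ Q = (17/27, 5/27)
3. B lies on line FM with FB:BM = 2:1 ⇒ B = (2/9, 2/9)
4. Z is the intersection of line FQ and line BL ⇒ Z = (34/129, 10/129)
Z = B + t·(L−B) with t = -8/43, so BZ:ZL = t:(1−t) = -8/43:51/43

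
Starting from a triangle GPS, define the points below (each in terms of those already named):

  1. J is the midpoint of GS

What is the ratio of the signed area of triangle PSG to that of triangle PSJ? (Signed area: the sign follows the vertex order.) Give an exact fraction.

[PSG]:[PSJ] = 2

Work in coordinates with G = (0, 0), P = (1, 0), S = (0, 1).
1. J is the midpoint of GS ⇒ J = (0, 1/2)
2·[PSG] = 1, 2·[PSJ] = 1/2
[PSG]:[PSJ] = 1:1/2 = 2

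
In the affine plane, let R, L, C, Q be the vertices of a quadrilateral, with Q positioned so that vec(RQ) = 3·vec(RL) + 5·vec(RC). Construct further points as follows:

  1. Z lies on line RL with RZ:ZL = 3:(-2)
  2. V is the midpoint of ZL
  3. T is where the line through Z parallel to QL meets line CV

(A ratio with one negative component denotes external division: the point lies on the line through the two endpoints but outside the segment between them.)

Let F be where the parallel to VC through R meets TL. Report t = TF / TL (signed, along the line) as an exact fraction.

Set R = (0, 0), L = (1, 0), C = (0, 1), Q = (3, 5); any affine frame gives the same invariant.
1. Z lies on line RL with RZ:ZL = 3:(-2) ⇒ Z = (3, 0)
2. V is the midpoint of ZL ⇒ V = (2, 0)
3. T is where the line through Z parallel to QL meets line CV ⇒ T = (17/6, -5/12)
through R parallel to VC: direction (-2, 1); meets TL at F = (-5/6, 5/12)
F = T + t·(L−T) with t = 2

t = 2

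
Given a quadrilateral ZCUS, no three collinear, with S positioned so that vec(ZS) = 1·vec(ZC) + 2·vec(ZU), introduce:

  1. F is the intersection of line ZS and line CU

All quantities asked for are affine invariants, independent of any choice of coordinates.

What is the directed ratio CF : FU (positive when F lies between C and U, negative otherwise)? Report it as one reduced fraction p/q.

CF:FU = 2

Assign Z = (0, 0), C = (1, 0), U = (0, 1), S = (1, 2) — the answer is frame-independent, so this choice is without loss of generality.
1. F is the intersection of line ZS and line CU ⇒ F = (1/3, 2/3)
F = C + t·(U−C) with t = 2/3, so CF:FU = t:(1−t) = 2/3:1/3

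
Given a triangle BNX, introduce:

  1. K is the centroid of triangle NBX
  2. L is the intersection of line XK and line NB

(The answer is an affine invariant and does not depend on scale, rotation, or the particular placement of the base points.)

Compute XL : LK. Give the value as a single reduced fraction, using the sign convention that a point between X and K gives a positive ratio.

XL:LK = -3

Set B = (0, 0), N = (1, 0), X = (0, 1); any affine frame gives the same invariant.
1. K is the centroid of triangle NBX ⇒ K = (1/3, 1/3)
2. L is the intersection of line XK and line NB ⇒ L = (1/2, 0)
L = X + t·(K−X) with t = 3/2, so XL:LK = t:(1−t) = 3/2:-1/2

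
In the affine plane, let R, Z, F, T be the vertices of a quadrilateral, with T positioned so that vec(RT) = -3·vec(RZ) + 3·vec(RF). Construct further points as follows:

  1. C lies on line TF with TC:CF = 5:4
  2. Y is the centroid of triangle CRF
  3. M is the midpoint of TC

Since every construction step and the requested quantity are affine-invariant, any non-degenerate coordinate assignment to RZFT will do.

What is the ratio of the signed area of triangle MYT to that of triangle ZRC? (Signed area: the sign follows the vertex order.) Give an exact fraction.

Work in coordinates with R = (0, 0), Z = (1, 0), F = (0, 1), T = (-3, 3).
1. C lies on line TF with TC:CF = 5:4 ⇒ C = (-4/3, 17/9)
2. Y is the centroid of triangle CRF ⇒ Y = (-4/9, 26/27)
3. M is the midpoint of TC ⇒ M = (-13/6, 22/9)
2·[MYT] = -5/18, 2·[ZRC] = -17/9
[MYT]:[ZRC] = -5/18:-17/9 = 5/34

[MYT]:[ZRC] = 5/34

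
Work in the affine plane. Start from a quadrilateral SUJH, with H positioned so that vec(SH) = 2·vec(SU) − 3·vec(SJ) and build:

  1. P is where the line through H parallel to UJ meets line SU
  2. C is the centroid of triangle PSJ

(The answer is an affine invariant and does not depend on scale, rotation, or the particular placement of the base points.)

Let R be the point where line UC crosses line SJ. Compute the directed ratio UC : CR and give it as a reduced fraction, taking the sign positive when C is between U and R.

Assign S = (0, 0), U = (1, 0), J = (0, 1), H = (2, -3) — the answer is frame-independent, so this choice is without loss of generality.
1. P is where the line through H parallel to UJ meets line SU ⇒ P = (-1, 0)
2. C is the centroid of triangle PSJ ⇒ C = (-1/3, 1/3)
line UC meets SJ at R = (0, 1/4)
C = U + t·(R−U) with t = 4/3, so UC:CR = 4/3:-1/3

UC:CR = -4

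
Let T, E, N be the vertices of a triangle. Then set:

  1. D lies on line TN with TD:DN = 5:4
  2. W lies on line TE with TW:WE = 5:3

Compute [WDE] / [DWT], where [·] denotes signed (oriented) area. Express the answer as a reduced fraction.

Assign T = (0, 0), E = (1, 0), N = (0, 1) — the answer is frame-independent, so this choice is without loss of generality.
1. D lies on line TN with TD:DN = 5:4 ⇒ D = (0, 5/9)
2. W lies on line TE with TW:WE = 5:3 ⇒ W = (5/8, 0)
2·[WDE] = -5/24, 2·[DWT] = -25/72
[WDE]:[DWT] = -5/24:-25/72 = 3/5

[WDE]:[DWT] = 3/5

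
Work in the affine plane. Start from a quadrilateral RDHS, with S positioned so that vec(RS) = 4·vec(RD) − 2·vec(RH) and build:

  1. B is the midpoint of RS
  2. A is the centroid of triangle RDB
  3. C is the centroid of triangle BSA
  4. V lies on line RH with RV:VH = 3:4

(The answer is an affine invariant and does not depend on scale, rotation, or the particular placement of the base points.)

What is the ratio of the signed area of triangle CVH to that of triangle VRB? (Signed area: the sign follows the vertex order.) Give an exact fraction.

Assign R = (0, 0), D = (1, 0), H = (0, 1), S = (4, -2) — the answer is frame-independent, so this choice is without loss of generality.
1. B is the midpoint of RS ⇒ B = (2, -1)
2. A is the centroid of triangle RDB ⇒ A = (1, -1/3)
3. C is the centroid of triangle BSA ⇒ C = (7/3, -10/9)
4. V lies on line RH with RV:VH = 3:4 ⇒ V = (0, 3/7)
2·[CVH] = -4/3, 2·[VRB] = 6/7
[CVH]:[VRB] = -4/3:6/7 = -14/9

[CVH]:[VRB] = -14/9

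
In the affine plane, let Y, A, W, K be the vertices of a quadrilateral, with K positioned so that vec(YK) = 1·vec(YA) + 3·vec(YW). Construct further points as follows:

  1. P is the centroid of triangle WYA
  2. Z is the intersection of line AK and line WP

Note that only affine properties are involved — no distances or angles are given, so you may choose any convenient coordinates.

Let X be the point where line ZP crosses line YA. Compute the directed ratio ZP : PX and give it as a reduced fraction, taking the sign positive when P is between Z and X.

Work in coordinates with Y = (0, 0), A = (1, 0), W = (0, 1), K = (1, 3).
1. P is the centroid of triangle WYA ⇒ P = (1/3, 1/3)
2. Z is the intersection of line AK and line WP ⇒ Z = (1, -1)
line ZP meets YA at X = (1/2, 0)
P = Z + t·(X−Z) with t = 4/3, so ZP:PX = 4/3:-1/3

ZP:PX = -4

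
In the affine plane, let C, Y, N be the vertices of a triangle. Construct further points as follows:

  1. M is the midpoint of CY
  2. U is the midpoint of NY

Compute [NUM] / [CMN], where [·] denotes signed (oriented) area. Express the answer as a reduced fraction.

[NUM]:[CMN] = -1/2

Work in coordinates with C = (0, 0), Y = (1, 0), N = (0, 1).
1. M is the midpoint of CY ⇒ M = (1/2, 0)
2. U is the midpoint of NY ⇒ U = (1/2, 1/2)
2·[NUM] = -1/4, 2·[CMN] = 1/2
[NUM]:[CMN] = -1/4:1/2 = -1/2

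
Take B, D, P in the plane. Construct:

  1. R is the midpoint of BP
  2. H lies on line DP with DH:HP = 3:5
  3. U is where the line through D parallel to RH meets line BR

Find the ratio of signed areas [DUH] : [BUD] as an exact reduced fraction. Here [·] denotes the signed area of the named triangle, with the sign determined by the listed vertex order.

[DUH]:[BUD] = 3/2

Assign B = (0, 0), D = (1, 0), P = (0, 1) — the answer is frame-independent, so this choice is without loss of generality.
1. R is the midpoint of BP ⇒ R = (0, 1/2)
2. H lies on line DP with DH:HP = 3:5 ⇒ H = (5/8, 3/8)
3. U is where the line through D parallel to RH meets line BR ⇒ U = (0, 1/5)
2·[DUH] = -3/10, 2·[BUD] = -1/5
[DUH]:[BUD] = -3/10:-1/5 = 3/2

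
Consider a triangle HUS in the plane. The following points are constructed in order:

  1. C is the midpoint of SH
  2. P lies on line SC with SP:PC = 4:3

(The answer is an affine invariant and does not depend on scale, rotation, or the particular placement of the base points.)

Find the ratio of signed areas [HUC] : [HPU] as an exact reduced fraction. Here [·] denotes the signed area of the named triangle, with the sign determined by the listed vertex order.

[HUC]:[HPU] = -7/10

Assign H = (0, 0), U = (1, 0), S = (0, 1) — the answer is frame-independent, so this choice is without loss of generality.
1. C is the midpoint of SH ⇒ C = (0, 1/2)
2. P lies on line SC with SP:PC = 4:3 ⇒ P = (0, 5/7)
2·[HUC] = 1/2, 2·[HPU] = -5/7
[HUC]:[HPU] = 1/2:-5/7 = -7/10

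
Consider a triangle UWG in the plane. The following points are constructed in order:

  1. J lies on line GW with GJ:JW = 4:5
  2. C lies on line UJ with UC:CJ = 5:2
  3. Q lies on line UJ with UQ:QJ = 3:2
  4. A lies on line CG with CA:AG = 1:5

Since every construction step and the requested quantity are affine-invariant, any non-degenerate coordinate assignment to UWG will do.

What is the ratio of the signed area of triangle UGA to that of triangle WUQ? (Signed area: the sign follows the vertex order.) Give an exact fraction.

Assign U = (0, 0), W = (1, 0), G = (0, 1) — the answer is frame-independent, so this choice is without loss of generality.
1. J lies on line GW with GJ:JW = 4:5 ⇒ J = (4/9, 5/9)
2. C lies on line UJ with UC:CJ = 5:2 ⇒ C = (20/63, 25/63)
3. Q lies on line UJ with UQ:QJ = 3:2 ⇒ Q = (4/15, 1/3)
4. A lies on line CG with CA:AG = 1:5 ⇒ A = (50/189, 94/189)
2·[UGA] = -50/189, 2·[WUQ] = -1/3
[UGA]:[WUQ] = -50/189:-1/3 = 50/63

[UGA]:[WUQ] = 50/63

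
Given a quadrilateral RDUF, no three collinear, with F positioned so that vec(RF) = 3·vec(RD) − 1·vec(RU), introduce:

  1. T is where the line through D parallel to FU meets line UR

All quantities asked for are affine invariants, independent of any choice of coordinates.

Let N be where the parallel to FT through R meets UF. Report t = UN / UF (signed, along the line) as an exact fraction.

Work in coordinates with R = (0, 0), D = (1, 0), U = (0, 1), F = (3, -1).
1. T is where the line through D parallel to FU meets line UR ⇒ T = (0, 2/3)
through R parallel to FT: direction (-3, 5/3); meets UF at N = (9, -5)
N = U + t·(F−U) with t = 3

t = 3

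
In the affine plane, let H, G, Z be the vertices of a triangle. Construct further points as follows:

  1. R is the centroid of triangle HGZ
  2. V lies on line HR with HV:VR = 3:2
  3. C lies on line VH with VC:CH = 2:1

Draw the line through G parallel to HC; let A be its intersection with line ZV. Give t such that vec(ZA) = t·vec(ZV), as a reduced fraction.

t = 2

Assign H = (0, 0), G = (1, 0), Z = (0, 1) — the answer is frame-independent, so this choice is without loss of generality.
1. R is the centroid of triangle HGZ ⇒ R = (1/3, 1/3)
2. V lies on line HR with HV:VR = 3:2 ⇒ V = (1/5, 1/5)
3. C lies on line VH with VC:CH = 2:1 ⇒ C = (1/15, 1/15)
through G parallel to HC: direction (1/15, 1/15); meets ZV at A = (2/5, -3/5)
A = Z + t·(V−Z) with t = 2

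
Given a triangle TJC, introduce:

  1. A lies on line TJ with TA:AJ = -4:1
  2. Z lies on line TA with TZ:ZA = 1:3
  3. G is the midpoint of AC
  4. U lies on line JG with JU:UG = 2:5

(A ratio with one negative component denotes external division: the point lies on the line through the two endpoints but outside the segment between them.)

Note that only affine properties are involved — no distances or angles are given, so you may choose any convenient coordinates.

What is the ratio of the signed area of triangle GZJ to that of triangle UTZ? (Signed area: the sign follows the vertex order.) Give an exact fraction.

Work in coordinates with T = (0, 0), J = (1, 0), C = (0, 1).
1. A lies on line TJ with TA:AJ = -4:1 ⇒ A = (4/3, 0)
2. Z lies on line TA with TZ:ZA = 1:3 ⇒ Z = (1/3, 0)
3. G is the midpoint of AC ⇒ G = (2/3, 1/2)
4. U lies on line JG with JU:UG = 2:5 ⇒ U = (19/21, 1/7)
2·[GZJ] = 1/3, 2·[UTZ] = 1/21
[GZJ]:[UTZ] = 1/3:1/21 = 7

[GZJ]:[UTZ] = 7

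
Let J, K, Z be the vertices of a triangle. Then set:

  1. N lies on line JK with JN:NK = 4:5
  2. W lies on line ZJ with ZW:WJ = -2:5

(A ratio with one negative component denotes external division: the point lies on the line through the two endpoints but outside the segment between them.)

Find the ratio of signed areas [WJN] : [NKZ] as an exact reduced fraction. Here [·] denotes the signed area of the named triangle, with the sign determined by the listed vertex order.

[WJN]:[NKZ] = 4/3

Work in coordinates with J = (0, 0), K = (1, 0), Z = (0, 1).
1. N lies on line JK with JN:NK = 4:5 ⇒ N = (4/9, 0)
2. W lies on line ZJ with ZW:WJ = -2:5 ⇒ W = (0, 5/3)
2·[WJN] = 20/27, 2·[NKZ] = 5/9
[WJN]:[NKZ] = 20/27:5/9 = 4/3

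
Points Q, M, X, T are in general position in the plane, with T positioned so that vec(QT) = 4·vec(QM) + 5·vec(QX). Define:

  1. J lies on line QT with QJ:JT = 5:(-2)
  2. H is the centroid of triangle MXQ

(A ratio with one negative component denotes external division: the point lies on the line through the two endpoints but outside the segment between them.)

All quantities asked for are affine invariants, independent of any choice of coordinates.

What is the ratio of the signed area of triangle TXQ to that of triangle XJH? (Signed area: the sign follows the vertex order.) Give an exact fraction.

Work in coordinates with Q = (0, 0), M = (1, 0), X = (0, 1), T = (4, 5).
1. J lies on line QT with QJ:JT = 5:(-2) ⇒ J = (20/3, 25/3)
2. H is the centroid of triangle MXQ ⇒ H = (1/3, 1/3)
2·[TXQ] = 4, 2·[XJH] = -62/9
[TXQ]:[XJH] = 4:-62/9 = -18/31

[TXQ]:[XJH] = -18/31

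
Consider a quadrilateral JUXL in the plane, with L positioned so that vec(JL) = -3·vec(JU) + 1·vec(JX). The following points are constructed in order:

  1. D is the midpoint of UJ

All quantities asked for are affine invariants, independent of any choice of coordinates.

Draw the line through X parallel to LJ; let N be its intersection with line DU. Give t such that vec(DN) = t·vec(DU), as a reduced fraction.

t = 5

Assign J = (0, 0), U = (1, 0), X = (0, 1), L = (-3, 1) — the answer is frame-independent, so this choice is without loss of generality.
1. D is the midpoint of UJ ⇒ D = (1/2, 0)
through X parallel to LJ: direction (3, -1); meets DU at N = (3, 0)
N = D + t·(U−D) with t = 5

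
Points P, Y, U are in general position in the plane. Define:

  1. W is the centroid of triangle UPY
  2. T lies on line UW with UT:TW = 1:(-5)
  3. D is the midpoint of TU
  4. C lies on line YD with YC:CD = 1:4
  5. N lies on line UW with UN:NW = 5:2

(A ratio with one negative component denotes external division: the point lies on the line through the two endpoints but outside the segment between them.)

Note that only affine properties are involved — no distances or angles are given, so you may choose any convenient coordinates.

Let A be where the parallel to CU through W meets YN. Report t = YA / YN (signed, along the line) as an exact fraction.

Set P = (0, 0), Y = (1, 0), U = (0, 1); any affine frame gives the same invariant.
1. W is the centroid of triangle UPY ⇒ W = (1/3, 1/3)
2. T lies on line UW with UT:TW = 1:(-5) ⇒ T = (-1/12, 7/6)
3. D is the midpoint of TU ⇒ D = (-1/24, 13/12)
4. C lies on line YD with YC:CD = 1:4 ⇒ C = (19/24, 13/60)
5. N lies on line UW with UN:NW = 5:2 ⇒ N = (5/21, 11/21)
through W parallel to CU: direction (-19/24, 47/60); meets YN at A = (-37/459, 341/459)
A = Y + t·(N−Y) with t = 217/153

t = 217/153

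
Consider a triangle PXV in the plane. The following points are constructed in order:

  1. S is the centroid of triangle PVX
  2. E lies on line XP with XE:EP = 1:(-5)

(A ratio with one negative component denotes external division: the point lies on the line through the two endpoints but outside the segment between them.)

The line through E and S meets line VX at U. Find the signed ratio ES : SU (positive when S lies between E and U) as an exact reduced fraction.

Work in coordinates with P = (0, 0), X = (1, 0), V = (0, 1).
1. S is the centroid of triangle PVX ⇒ S = (1/3, 1/3)
2. E lies on line XP with XE:EP = 1:(-5) ⇒ E = (5/4, 0)
line ES meets VX at U = (6/7, 1/7)
S = E + t·(U−E) with t = 7/3, so ES:SU = 7/3:-4/3

ES:SU = -7/4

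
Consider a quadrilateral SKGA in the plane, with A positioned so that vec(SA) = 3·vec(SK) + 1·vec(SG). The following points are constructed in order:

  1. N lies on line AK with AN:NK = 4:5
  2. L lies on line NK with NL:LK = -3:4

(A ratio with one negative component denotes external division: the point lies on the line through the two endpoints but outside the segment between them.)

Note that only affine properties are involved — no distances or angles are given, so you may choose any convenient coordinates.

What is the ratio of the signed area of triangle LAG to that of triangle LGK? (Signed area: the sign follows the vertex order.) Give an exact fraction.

[LAG]:[LGK] = -11/20

Work in coordinates with S = (0, 0), K = (1, 0), G = (0, 1), A = (3, 1).
1. N lies on line AK with AN:NK = 4:5 ⇒ N = (19/9, 5/9)
2. L lies on line NK with NL:LK = -3:4 ⇒ L = (49/9, 20/9)
2·[LAG] = -11/3, 2·[LGK] = 20/3
[LAG]:[LGK] = -11/3:20/3 = -11/20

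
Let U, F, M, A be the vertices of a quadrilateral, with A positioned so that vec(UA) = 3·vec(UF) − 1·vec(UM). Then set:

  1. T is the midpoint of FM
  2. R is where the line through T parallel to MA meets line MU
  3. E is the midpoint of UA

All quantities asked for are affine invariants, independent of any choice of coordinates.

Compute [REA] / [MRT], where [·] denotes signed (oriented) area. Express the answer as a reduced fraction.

Assign U = (0, 0), F = (1, 0), M = (0, 1), A = (3, -1) — the answer is frame-independent, so this choice is without loss of generality.
1. T is the midpoint of FM ⇒ T = (1/2, 1/2)
2. R is where the line through T parallel to MA meets line MU ⇒ R = (0, 5/6)
3. E is the midpoint of UA ⇒ E = (3/2, -1/2)
2·[REA] = 5/4, 2·[MRT] = 1/12
[REA]:[MRT] = 5/4:1/12 = 15

[REA]:[MRT] = 15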